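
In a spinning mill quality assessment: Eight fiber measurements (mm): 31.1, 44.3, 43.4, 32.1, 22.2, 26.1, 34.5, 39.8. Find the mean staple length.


Formula: Mean = sum of lengths / count
Sum = 31.1 + 44.3 + 43.4 + 32.1 + 22.2 + 26.1 + 34.5 + 39.8
Sum = 273.5 mm
Mean = 273.5 / 8 = 34.19 mm

34.19 mm


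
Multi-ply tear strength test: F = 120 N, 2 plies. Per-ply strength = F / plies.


Formula: Per-ply strength = Total force / Number of plies
Per-ply = 120 N / 2
Per-ply = 60 N

60 N


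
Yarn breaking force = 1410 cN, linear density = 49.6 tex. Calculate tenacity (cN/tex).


Formula: Tenacity = Breaking force / Linear density
Tenacity = 1410 cN / 49.6 tex
Tenacity = 28.43 cN/tex

28.43 cN/tex


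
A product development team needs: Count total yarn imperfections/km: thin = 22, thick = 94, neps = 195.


Formula: Total = thin places + thick places + neps
Total = 22 + 94 + 195
Total = 311 imperfections/km

311 imperfections/km


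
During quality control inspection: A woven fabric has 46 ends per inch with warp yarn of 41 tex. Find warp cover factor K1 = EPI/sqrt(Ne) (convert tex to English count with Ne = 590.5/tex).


Formula: K1 = EPI / sqrt(Ne), with Ne = 590.5 / tex_warp
Step 1: Ne = 590.5 / 41 = 14.402
Step 2: sqrt(Ne) = sqrt(14.402) = 3.795
Step 3: K1 = 46 / 3.795 = 12.1

12.1


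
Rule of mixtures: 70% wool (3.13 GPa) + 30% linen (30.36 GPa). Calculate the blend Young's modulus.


Formula: Blend property = (fraction_A * property_A) + (fraction_B * property_B)
Step 1: Contribution A = 70/100 * 3.13 GPa = 2.191 GPa
Step 2: Contribution B = 30/100 * 30.36 GPa = 9.108 GPa
Step 3: Blend Young's modulus = 2.191 + 9.108 = 11.299 GPa

11.299 GPa


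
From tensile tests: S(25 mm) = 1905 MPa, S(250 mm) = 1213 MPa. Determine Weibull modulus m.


Formula: m = ln(L1/L2) / ln(S2/S1)
Step 1: ln(L1/L2) = ln(25/250) = -2.30259
Step 2: S2/S1 = 1213/1905 = 0.63675
Step 3: ln(S2/S1) = ln(0.63675) = -0.45138
Step 4: m = -2.30259 / -0.45138 = 5.10

5.10 (Weibull m)


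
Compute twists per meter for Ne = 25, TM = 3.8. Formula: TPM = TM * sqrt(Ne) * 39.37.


Formula: TPM = TM * sqrt(Ne) * 39.37
Step 1: sqrt(Ne) = sqrt(25) = 5
Step 2: TM * sqrt(Ne) = 3.8 * 5 = 19
Step 3: TPM = 19 * 39.37 = 748 twists/m

748 twists/m


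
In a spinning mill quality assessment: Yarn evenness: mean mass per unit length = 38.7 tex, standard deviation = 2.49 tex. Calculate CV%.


Formula: CV% = (standard deviation / mean) * 100
Step 1: Ratio = 2.49 / 38.7 = 0.064341
Step 2: CV% = 0.064341 * 100 = 6.4341% ≈ 6.4%

6.4%


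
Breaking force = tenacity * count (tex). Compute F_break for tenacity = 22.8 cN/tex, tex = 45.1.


Formula: Breaking force = Tenacity * Linear density
F = 22.8 cN/tex * 45.1 tex
F = 1028.28 cN

1028.28 cN


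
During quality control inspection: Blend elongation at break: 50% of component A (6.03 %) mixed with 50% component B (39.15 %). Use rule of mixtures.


Formula: Blend property = (fraction_A * property_A) + (fraction_B * property_B)
Step 1: Contribution A = 50/100 * 6.03 % = 3.015 %
Step 2: Contribution B = 50/100 * 39.15 % = 19.575 %
Step 3: Blend elongation at break = 3.015 + 19.575 = 22.59 %

22.59 %


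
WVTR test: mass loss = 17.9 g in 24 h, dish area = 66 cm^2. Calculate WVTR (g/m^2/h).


Formula: WVTR = mass_loss / (area * time)
Step 1: Convert area: 66 cm^2 = 0.0066 m^2
Step 2: WVTR = 17.9 g / (0.0066 m^2 * 24 h)
Step 3: WVTR = 17.9 / 0.1584 = 113.0 g/m^2/h

113.0 g/m^2/h


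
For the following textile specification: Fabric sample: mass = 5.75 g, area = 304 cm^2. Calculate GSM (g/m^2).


Formula: GSM = mass_g / area_m2
Step 1: Convert area: 304 cm^2 = 304 / 10000 = 0.0304 m^2
Step 2: GSM = 5.75 g / 0.0304 m^2 = 189.1 g/m^2

189.1 g/m^2


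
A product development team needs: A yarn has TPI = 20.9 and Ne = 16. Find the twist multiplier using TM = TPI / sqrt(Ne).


Formula: TM = TPI / sqrt(Ne)
Step 1: sqrt(Ne) = sqrt(16) = 4
Step 2: TM = 20.9 / 4 = 5.23

5.23 TM


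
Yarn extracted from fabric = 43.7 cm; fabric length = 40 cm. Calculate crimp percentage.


Formula: Crimp% = ((L_yarn - L_fabric) / L_fabric) * 100
Step 1: Extension = 43.7 - 40 = 3.7 cm
Step 2: Crimp% = (3.7 / 40) * 100
Step 3: Crimp% = 0.0925 * 100 = 9.25% ≈ 9.3%

9.3%


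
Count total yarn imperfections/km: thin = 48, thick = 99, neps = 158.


Formula: Total = thin places + thick places + neps
Total = 48 + 99 + 158
Total = 305 imperfections/km

305 imperfections/km


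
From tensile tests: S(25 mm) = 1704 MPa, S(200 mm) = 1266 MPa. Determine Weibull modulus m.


Formula: m = ln(L1/L2) / ln(S2/S1)
Step 1: ln(L1/L2) = ln(25/200) = -2.07944
Step 2: S2/S1 = 1266/1704 = 0.74296
Step 3: ln(S2/S1) = ln(0.74296) = -0.29711
Step 4: m = -2.07944 / -0.29711 = 7.00

7.00 (Weibull m)


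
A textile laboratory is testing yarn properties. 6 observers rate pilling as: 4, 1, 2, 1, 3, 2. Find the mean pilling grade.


Formula: Mean = sum / count
Sum = 4 + 1 + 2 + 1 + 3 + 2 = 13
Mean = 13 / 6 = 2.2

2.2


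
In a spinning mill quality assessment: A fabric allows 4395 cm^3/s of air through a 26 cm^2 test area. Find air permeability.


Formula: Air Permeability = Airflow / Test Area
AP = 4395 cm^3/s / 26 cm^2
AP = 169.0 cm^3/s/cm^2

169.0 cm^3/s/cm^2


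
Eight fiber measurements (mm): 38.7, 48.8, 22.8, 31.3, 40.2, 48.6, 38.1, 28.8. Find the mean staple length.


Formula: Mean = sum of lengths / count
Sum = 38.7 + 48.8 + 22.8 + 31.3 + 40.2 + 48.6 + 38.1 + 28.8
Sum = 297.3 mm
Mean = 297.3 / 8 = 37.16 mm

37.16 mm


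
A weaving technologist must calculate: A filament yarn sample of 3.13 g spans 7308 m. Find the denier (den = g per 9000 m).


Formula: den = (mass_g / length_m) * 9000
Substituting: den = (3.13 / 7308) * 9000
Intermediate: 3.13 / 7308 = 0.0004283 g/m
den = 0.0004283 * 9000 = 3.9 denier

3.9 denier


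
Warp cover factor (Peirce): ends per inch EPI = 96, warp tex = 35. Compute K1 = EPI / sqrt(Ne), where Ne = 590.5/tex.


Formula: K1 = EPI / sqrt(Ne), with Ne = 590.5 / tex_warp
Step 1: Ne = 590.5 / 35 = 16.871
Step 2: sqrt(Ne) = sqrt(16.871) = 4.1074
Step 3: K1 = 96 / 4.1074 = 23.4

23.4


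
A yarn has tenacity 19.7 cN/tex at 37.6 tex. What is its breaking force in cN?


Formula: Breaking force = Tenacity * Linear density
F = 19.7 cN/tex * 37.6 tex
F = 740.72 cN

740.72 cN


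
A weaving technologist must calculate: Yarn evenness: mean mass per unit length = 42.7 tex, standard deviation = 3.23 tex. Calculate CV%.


Formula: CV% = (standard deviation / mean) * 100
Step 1: Ratio = 3.23 / 42.7 = 0.075644
Step 2: CV% = 0.075644 * 100 = 7.5644% ≈ 7.6%

7.6%


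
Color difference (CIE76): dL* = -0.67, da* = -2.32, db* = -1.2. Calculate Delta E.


Formula: Delta E = sqrt(dL*^2 + da*^2 + db*^2)
Step 1: dL*^2 = (-0.67)^2 = 0.4489
Step 2: da*^2 = (-2.32)^2 = 5.3824
Step 3: db*^2 = (-1.2)^2 = 1.44
Step 4: Sum = 0.4489 + 5.3824 + 1.44 = 7.2713
Step 5: Delta E = sqrt(7.2713) = 2.7

2.7 Delta E


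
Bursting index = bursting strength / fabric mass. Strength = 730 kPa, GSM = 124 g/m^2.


Formula: Bursting Index = Bursting Strength / Fabric GSM
BI = 730 kPa / 124 g/m^2
BI = 5.887 kPa/(g/m^2)

5.887 kPa/(g/m^2)


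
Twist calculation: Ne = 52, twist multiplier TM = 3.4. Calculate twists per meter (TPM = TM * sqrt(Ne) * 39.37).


Formula: TPM = TM * sqrt(Ne) * 39.37
Step 1: sqrt(Ne) = sqrt(52) = 7.2111
Step 2: TM * sqrt(Ne) = 3.4 * 7.2111 = 24.5177
Step 3: TPM = 24.5177 * 39.37 = 965 twists/m

965 twists/m


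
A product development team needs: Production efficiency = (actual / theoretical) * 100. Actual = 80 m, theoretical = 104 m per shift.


Formula: Efficiency% = (Actual output / Theoretical output) * 100
Efficiency% = (80 / 104) * 100
Efficiency% = 0.769231 * 100 = 76.9231% ≈ 76.9%

76.9%


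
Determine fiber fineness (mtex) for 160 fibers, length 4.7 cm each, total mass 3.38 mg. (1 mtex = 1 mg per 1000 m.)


Formula: fineness (mtex) = mass (mg) / total length (km) = (mass_mg / total_length_m) * 1000
Step 1: Convert fiber length: 4.7 cm = 0.047 m
Step 2: Total fiber length = 160 * 0.047 = 7.52 m
Step 3: Linear density = 3.38 mg / 7.52 m = 0.4495 mg/m
Step 4: fineness = 0.4495 * 1000 = 449.5 mtex

449.5 mtex


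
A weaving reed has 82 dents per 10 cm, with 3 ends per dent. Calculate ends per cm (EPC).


Formula: EPC = (dents per 10 cm * ends per dent) / 10
Step 1: Total ends per 10 cm = 82 * 3 = 246
Step 2: EPC = 246 / 10 = 24.6 ends/cm

24.6 ends/cm


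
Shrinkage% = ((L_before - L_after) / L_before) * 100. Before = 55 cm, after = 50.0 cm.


Formula: Shrinkage% = ((L_before - L_after) / L_before) * 100
Step 1: Shrinkage = 55 - 50.0 = 5.0 cm
Step 2: Shrinkage% = (5.0 / 55) * 100
Step 3: Shrinkage% = 0.090909 * 100 = 9.0909% ≈ 9.1%

9.1%


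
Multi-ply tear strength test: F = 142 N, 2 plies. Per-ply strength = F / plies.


Formula: Per-ply strength = Total force / Number of plies
Per-ply = 142 N / 2
Per-ply = 71 N

71 N


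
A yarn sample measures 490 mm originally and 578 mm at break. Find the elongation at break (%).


Formula: Elongation (%) = ((L_break - L0) / L0) * 100
Step 1: Extension = 578 - 490 = 88 mm
Step 2: Elongation = (88 / 490) * 100
Step 3: Elongation = 0.179592 * 100 = 17.9592% ≈ 18.0%

18.0%


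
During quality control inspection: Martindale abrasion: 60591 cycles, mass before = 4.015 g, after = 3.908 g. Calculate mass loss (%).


Formula: Mass loss% = ((m_before - m_after) / m_before) * 100
Step 1: Mass loss = 4.015 - 3.908 = 0.107 g
Step 2: Ratio = 0.107 / 4.015 = 0.0266501
Step 3: Mass loss% = 0.0266501 * 100 = 2.66501% ≈ 2.67%

2.67%


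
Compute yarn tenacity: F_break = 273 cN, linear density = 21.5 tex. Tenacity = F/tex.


Formula: Tenacity = Breaking force / Linear density
Tenacity = 273 cN / 21.5 tex
Tenacity = 12.70 cN/tex

12.70 cN/tex


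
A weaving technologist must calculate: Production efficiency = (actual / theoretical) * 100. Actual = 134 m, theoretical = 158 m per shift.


Formula: Efficiency% = (Actual output / Theoretical output) * 100
Efficiency% = (134 / 158) * 100
Efficiency% = 0.848101 * 100 = 84.8101% ≈ 84.8%

84.8%


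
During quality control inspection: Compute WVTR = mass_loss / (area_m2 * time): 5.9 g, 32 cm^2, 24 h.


Formula: WVTR = mass_loss / (area * time)
Step 1: Convert area: 32 cm^2 = 0.0032 m^2
Step 2: WVTR = 5.9 g / (0.0032 m^2 * 24 h)
Step 3: WVTR = 5.9 / 0.0768 = 76.8 g/m^2/h

76.8 g/m^2/h


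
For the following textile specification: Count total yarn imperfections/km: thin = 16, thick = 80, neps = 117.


Formula: Total = thin places + thick places + neps
Total = 16 + 80 + 117
Total = 213 imperfections/km

213 imperfections/km


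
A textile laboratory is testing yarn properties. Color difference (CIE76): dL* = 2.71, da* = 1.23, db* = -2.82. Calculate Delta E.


Formula: Delta E = sqrt(dL*^2 + da*^2 + db*^2)
Step 1: dL*^2 = 2.71^2 = 7.3441
Step 2: da*^2 = 1.23^2 = 1.5129
Step 3: db*^2 = (-2.82)^2 = 7.9524
Step 4: Sum = 7.3441 + 1.5129 + 7.9524 = 16.8094
Step 5: Delta E = sqrt(16.8094) = 4.1

4.1 Delta E


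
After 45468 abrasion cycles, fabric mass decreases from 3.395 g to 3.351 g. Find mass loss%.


Formula: Mass loss% = ((m_before - m_after) / m_before) * 100
Step 1: Mass loss = 3.395 - 3.351 = 0.044 g
Step 2: Ratio = 0.044 / 3.395 = 0.0129602
Step 3: Mass loss% = 0.0129602 * 100 = 1.29602% ≈ 1.30%

1.30%


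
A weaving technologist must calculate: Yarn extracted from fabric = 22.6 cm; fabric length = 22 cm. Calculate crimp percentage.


Formula: Crimp% = ((L_yarn - L_fabric) / L_fabric) * 100
Step 1: Extension = 22.6 - 22 = 0.6 cm
Step 2: Crimp% = (0.6 / 22) * 100
Step 3: Crimp% = 0.027273 * 100 = 2.7273% ≈ 2.7%

2.7%


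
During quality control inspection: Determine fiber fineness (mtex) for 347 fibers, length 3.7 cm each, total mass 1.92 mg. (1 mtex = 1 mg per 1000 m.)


Formula: fineness (mtex) = mass (mg) / total length (km) = (mass_mg / total_length_m) * 1000
Step 1: Convert fiber length: 3.7 cm = 0.037 m
Step 2: Total fiber length = 347 * 0.037 = 12.839 m
Step 3: Linear density = 1.92 mg / 12.839 m = 0.1495 mg/m
Step 4: fineness = 0.1495 * 1000 = 149.5 mtex

149.5 mtex


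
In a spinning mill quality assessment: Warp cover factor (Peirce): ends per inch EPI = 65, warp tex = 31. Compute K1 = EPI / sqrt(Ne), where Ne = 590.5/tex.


Formula: K1 = EPI / sqrt(Ne), with Ne = 590.5 / tex_warp
Step 1: Ne = 590.5 / 31 = 19.048
Step 2: sqrt(Ne) = sqrt(19.048) = 4.3644
Step 3: K1 = 65 / 4.3644 = 14.9

14.9


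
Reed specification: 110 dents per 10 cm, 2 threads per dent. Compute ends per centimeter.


Formula: EPC = (dents per 10 cm * ends per dent) / 10
Step 1: Total ends per 10 cm = 110 * 2 = 220
Step 2: EPC = 220 / 10 = 22.0 ends/cm

22.0 ends/cm


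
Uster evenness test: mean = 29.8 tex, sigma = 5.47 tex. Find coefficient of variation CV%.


Formula: CV% = (standard deviation / mean) * 100
Step 1: Ratio = 5.47 / 29.8 = 0.183557
Step 2: CV% = 0.183557 * 100 = 18.3557% ≈ 18.4%

18.4%


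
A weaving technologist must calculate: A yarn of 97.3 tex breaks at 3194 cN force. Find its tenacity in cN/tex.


Formula: Tenacity = Breaking force / Linear density
Tenacity = 3194 cN / 97.3 tex
Tenacity = 32.83 cN/tex

32.83 cN/tex


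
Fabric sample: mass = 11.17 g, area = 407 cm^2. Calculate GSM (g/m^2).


Formula: GSM = mass_g / area_m2
Step 1: Convert area: 407 cm^2 = 407 / 10000 = 0.0407 m^2
Step 2: GSM = 11.17 g / 0.0407 m^2 = 274.4 g/m^2

274.4 g/m^2


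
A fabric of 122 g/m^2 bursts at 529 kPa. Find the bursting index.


Formula: Bursting Index = Bursting Strength / Fabric GSM
BI = 529 kPa / 122 g/m^2
BI = 4.336 kPa/(g/m^2)

4.336 kPa/(g/m^2)


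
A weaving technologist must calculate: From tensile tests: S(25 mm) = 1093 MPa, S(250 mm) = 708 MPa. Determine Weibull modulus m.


Formula: m = ln(L1/L2) / ln(S2/S1)
Step 1: ln(L1/L2) = ln(25/250) = -2.30259
Step 2: S2/S1 = 708/1093 = 0.64776
Step 3: ln(S2/S1) = ln(0.64776) = -0.43424
Step 4: m = -2.30259 / -0.43424 = 5.30

5.30 (Weibull m)


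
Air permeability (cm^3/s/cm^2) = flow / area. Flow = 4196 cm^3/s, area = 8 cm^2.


Formula: Air Permeability = Airflow / Test Area
AP = 4196 cm^3/s / 8 cm^2
AP = 524.5 cm^3/s/cm^2

524.5 cm^3/s/cm^2


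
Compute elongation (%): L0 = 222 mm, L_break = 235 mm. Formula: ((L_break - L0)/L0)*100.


Formula: Elongation (%) = ((L_break - L0) / L0) * 100
Step 1: Extension = 235 - 222 = 13 mm
Step 2: Elongation = (13 / 222) * 100
Step 3: Elongation = 0.058559 * 100 = 5.8559% ≈ 5.9%

5.9%


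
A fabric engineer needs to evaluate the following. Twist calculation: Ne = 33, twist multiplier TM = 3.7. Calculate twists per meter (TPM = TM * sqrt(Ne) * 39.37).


Formula: TPM = TM * sqrt(Ne) * 39.37
Step 1: sqrt(Ne) = sqrt(33) = 5.7446
Step 2: TM * sqrt(Ne) = 3.7 * 5.7446 = 21.255
Step 3: TPM = 21.255 * 39.37 = 837 twists/m

837 twists/m


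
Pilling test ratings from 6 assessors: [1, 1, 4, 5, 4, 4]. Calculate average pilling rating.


Formula: Mean = sum / count
Sum = 1 + 1 + 4 + 5 + 4 + 4 = 19
Mean = 19 / 6 = 3.2

3.2


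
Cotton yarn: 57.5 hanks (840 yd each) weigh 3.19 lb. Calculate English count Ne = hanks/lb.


Formula: Ne = hanks / mass_lb
Substituting: Ne = 57.5 / 3.19
Ne = 18.0

18.0 Ne


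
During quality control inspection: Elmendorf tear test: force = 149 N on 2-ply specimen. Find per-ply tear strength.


Formula: Per-ply strength = Total force / Number of plies
Per-ply = 149 N / 2
Per-ply = 74.5 N

74.5 N


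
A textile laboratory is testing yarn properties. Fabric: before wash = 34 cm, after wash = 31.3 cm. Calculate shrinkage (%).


Formula: Shrinkage% = ((L_before - L_after) / L_before) * 100
Step 1: Shrinkage = 34 - 31.3 = 2.7 cm
Step 2: Shrinkage% = (2.7 / 34) * 100
Step 3: Shrinkage% = 0.079412 * 100 = 7.9412% ≈ 7.9%

7.9%


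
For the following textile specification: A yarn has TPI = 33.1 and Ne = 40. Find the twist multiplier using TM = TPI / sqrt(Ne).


Formula: TM = TPI / sqrt(Ne)
Step 1: sqrt(Ne) = sqrt(40) = 6.3246
Step 2: TM = 33.1 / 6.3246 = 5.23

5.23 TM


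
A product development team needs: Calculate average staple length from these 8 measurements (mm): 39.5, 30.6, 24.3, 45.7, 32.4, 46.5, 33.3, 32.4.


Formula: Mean = sum of lengths / count
Sum = 39.5 + 30.6 + 24.3 + 45.7 + 32.4 + 46.5 + 33.3 + 32.4
Sum = 284.7 mm
Mean = 284.7 / 8 = 35.59 mm

35.59 mm


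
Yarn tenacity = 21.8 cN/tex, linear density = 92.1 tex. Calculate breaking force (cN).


Formula: Breaking force = Tenacity * Linear density
F = 21.8 cN/tex * 92.1 tex
F = 2007.78 cN

2007.78 cN


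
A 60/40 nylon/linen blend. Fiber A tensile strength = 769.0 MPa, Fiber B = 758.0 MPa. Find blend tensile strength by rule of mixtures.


Formula: Blend property = (fraction_A * property_A) + (fraction_B * property_B)
Step 1: Contribution A = 60/100 * 769.0 MPa = 461.4 MPa
Step 2: Contribution B = 40/100 * 758.0 MPa = 303.2 MPa
Step 3: Blend tensile strength = 461.4 + 303.2 = 764.6 MPa

764.6 MPa


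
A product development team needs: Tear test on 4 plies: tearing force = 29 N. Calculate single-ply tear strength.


Formula: Per-ply strength = Total force / Number of plies
Per-ply = 29 N / 4
Per-ply = 7.25 N

7.25 N


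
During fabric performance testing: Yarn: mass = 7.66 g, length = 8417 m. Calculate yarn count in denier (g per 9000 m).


Formula: den = (mass_g / length_m) * 9000
Substituting: den = (7.66 / 8417) * 9000
Intermediate: 7.66 / 8417 = 0.00091006 g/m
den = 0.00091006 * 9000 = 8.2 denier

8.2 denier


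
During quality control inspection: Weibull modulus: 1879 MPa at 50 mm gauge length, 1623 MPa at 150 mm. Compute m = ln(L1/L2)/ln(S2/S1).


Formula: m = ln(L1/L2) / ln(S2/S1)
Step 1: ln(L1/L2) = ln(50/150) = -1.09861
Step 2: S2/S1 = 1623/1879 = 0.86376
Step 3: ln(S2/S1) = ln(0.86376) = -0.14646
Step 4: m = -1.09861 / -0.14646 = 7.50

7.50 (Weibull m)


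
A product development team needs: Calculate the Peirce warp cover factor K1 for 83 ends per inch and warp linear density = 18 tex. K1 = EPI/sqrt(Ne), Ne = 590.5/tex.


Formula: K1 = EPI / sqrt(Ne), with Ne = 590.5 / tex_warp
Step 1: Ne = 590.5 / 18 = 32.806
Step 2: sqrt(Ne) = sqrt(32.806) = 5.7277
Step 3: K1 = 83 / 5.7277 = 14.5

14.5


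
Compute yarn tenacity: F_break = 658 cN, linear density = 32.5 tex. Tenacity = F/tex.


Formula: Tenacity = Breaking force / Linear density
Tenacity = 658 cN / 32.5 tex
Tenacity = 20.25 cN/tex

20.25 cN/tex


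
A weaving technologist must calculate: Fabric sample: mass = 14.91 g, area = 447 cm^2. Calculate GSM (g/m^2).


Formula: GSM = mass_g / area_m2
Step 1: Convert area: 447 cm^2 = 447 / 10000 = 0.0447 m^2
Step 2: GSM = 14.91 g / 0.0447 m^2 = 333.6 g/m^2

333.6 g/m^2


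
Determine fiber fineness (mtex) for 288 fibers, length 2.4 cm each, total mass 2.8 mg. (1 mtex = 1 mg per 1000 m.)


Formula: fineness (mtex) = mass (mg) / total length (km) = (mass_mg / total_length_m) * 1000
Step 1: Convert fiber length: 2.4 cm = 0.024 m
Step 2: Total fiber length = 288 * 0.024 = 6.912 m
Step 3: Linear density = 2.8 mg / 6.912 m = 0.4051 mg/m
Step 4: fineness = 0.4051 * 1000 = 405.1 mtex

405.1 mtex


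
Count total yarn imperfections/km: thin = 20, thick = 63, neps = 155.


Formula: Total = thin places + thick places + neps
Total = 20 + 63 + 155
Total = 238 imperfections/km

238 imperfections/km


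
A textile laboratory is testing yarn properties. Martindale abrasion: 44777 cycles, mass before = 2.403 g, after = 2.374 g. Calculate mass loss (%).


Formula: Mass loss% = ((m_before - m_after) / m_before) * 100
Step 1: Mass loss = 2.403 - 2.374 = 0.029 g
Step 2: Ratio = 0.029 / 2.403 = 0.0120682
Step 3: Mass loss% = 0.0120682 * 100 = 1.20682% ≈ 1.21%

1.21%


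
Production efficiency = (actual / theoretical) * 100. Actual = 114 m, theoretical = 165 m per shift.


Formula: Efficiency% = (Actual output / Theoretical output) * 100
Efficiency% = (114 / 165) * 100
Efficiency% = 0.690909 * 100 = 69.0909% ≈ 69.1%

69.1%


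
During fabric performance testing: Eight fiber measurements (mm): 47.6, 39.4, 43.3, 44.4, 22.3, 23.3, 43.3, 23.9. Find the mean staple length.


Formula: Mean = sum of lengths / count
Sum = 47.6 + 39.4 + 43.3 + 44.4 + 22.3 + 23.3 + 43.3 + 23.9
Sum = 287.5 mm
Mean = 287.5 / 8 = 35.94 mm

35.94 mm


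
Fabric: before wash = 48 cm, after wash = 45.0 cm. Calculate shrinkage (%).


Formula: Shrinkage% = ((L_before - L_after) / L_before) * 100
Step 1: Shrinkage = 48 - 45.0 = 3.0 cm
Step 2: Shrinkage% = (3.0 / 48) * 100
Step 3: Shrinkage% = 0.0625 * 100 = 6.25% ≈ 6.3%

6.3%


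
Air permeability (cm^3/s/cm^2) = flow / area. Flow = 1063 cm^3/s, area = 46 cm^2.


Formula: Air Permeability = Airflow / Test Area
AP = 1063 cm^3/s / 46 cm^2
AP = 23.1 cm^3/s/cm^2

23.1 cm^3/s/cm^2


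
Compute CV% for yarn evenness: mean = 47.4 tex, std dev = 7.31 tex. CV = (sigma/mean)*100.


Formula: CV% = (standard deviation / mean) * 100
Step 1: Ratio = 7.31 / 47.4 = 0.154219
Step 2: CV% = 0.154219 * 100 = 15.4219% ≈ 15.4%

15.4%


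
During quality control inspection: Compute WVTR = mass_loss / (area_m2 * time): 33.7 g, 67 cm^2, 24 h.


Formula: WVTR = mass_loss / (area * time)
Step 1: Convert area: 67 cm^2 = 0.0067 m^2
Step 2: WVTR = 33.7 g / (0.0067 m^2 * 24 h)
Step 3: WVTR = 33.7 / 0.1608 = 209.6 g/m^2/h

209.6 g/m^2/h


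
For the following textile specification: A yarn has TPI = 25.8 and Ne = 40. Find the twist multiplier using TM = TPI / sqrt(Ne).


Formula: TM = TPI / sqrt(Ne)
Step 1: sqrt(Ne) = sqrt(40) = 6.3246
Step 2: TM = 25.8 / 6.3246 = 4.08

4.08 TM


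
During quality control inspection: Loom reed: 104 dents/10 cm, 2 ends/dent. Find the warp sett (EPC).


Formula: EPC = (dents per 10 cm * ends per dent) / 10
Step 1: Total ends per 10 cm = 104 * 2 = 208
Step 2: EPC = 208 / 10 = 20.8 ends/cm

20.8 ends/cm


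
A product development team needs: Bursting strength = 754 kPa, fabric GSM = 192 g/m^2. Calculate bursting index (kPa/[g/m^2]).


Formula: Bursting Index = Bursting Strength / Fabric GSM
BI = 754 kPa / 192 g/m^2
BI = 3.927 kPa/(g/m^2)

3.927 kPa/(g/m^2)


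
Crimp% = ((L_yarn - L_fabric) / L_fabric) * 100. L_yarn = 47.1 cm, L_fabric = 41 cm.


Formula: Crimp% = ((L_yarn - L_fabric) / L_fabric) * 100
Step 1: Extension = 47.1 - 41 = 6.1 cm
Step 2: Crimp% = (6.1 / 41) * 100
Step 3: Crimp% = 0.14878 * 100 = 14.878% ≈ 14.9%

14.9%


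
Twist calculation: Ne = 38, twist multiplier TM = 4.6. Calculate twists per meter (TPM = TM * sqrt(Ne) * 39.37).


Formula: TPM = TM * sqrt(Ne) * 39.37
Step 1: sqrt(Ne) = sqrt(38) = 6.1644
Step 2: TM * sqrt(Ne) = 4.6 * 6.1644 = 28.3562
Step 3: TPM = 28.3562 * 39.37 = 1116 twists/m

1116 twists/m


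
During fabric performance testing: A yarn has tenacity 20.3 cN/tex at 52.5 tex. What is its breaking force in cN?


Formula: Breaking force = Tenacity * Linear density
F = 20.3 cN/tex * 52.5 tex
F = 1065.75 cN

1065.75 cN


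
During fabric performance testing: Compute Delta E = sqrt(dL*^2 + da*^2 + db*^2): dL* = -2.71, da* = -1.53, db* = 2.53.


Formula: Delta E = sqrt(dL*^2 + da*^2 + db*^2)
Step 1: dL*^2 = (-2.71)^2 = 7.3441
Step 2: da*^2 = (-1.53)^2 = 2.3409
Step 3: db*^2 = 2.53^2 = 6.4009
Step 4: Sum = 7.3441 + 2.3409 + 6.4009 = 16.0859
Step 5: Delta E = sqrt(16.0859) = 4.01

4.01 Delta E


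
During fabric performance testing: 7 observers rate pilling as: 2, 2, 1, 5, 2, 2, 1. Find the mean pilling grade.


Formula: Mean = sum / count
Sum = 2 + 2 + 1 + 5 + 2 + 2 + 1 = 15
Mean = 15 / 7 = 2.1

2.1


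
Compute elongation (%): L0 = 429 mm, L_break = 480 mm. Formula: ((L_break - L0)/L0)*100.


Formula: Elongation (%) = ((L_break - L0) / L0) * 100
Step 1: Extension = 480 - 429 = 51 mm
Step 2: Elongation = (51 / 429) * 100
Step 3: Elongation = 0.118881 * 100 = 11.8881% ≈ 11.9%

11.9%


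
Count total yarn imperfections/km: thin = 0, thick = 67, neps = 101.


Formula: Total = thin places + thick places + neps
Total = 0 + 67 + 101
Total = 168 imperfections/km

168 imperfections/km


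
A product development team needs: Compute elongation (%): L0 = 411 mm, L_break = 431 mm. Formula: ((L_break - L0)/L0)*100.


Formula: Elongation (%) = ((L_break - L0) / L0) * 100
Step 1: Extension = 431 - 411 = 20 mm
Step 2: Elongation = (20 / 411) * 100
Step 3: Elongation = 0.048662 * 100 = 4.8662% ≈ 4.9%

4.9%


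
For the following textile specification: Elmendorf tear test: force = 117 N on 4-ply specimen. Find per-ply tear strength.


Formula: Per-ply strength = Total force / Number of plies
Per-ply = 117 N / 4
Per-ply = 29.25 N

29.25 N


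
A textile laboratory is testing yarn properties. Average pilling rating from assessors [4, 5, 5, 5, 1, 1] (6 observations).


Formula: Mean = sum / count
Sum = 4 + 5 + 5 + 5 + 1 + 1 = 21
Mean = 21 / 6 = 3.5

3.5


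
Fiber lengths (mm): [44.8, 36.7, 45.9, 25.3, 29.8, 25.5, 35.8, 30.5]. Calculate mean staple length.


Formula: Mean = sum of lengths / count
Sum = 44.8 + 36.7 + 45.9 + 25.3 + 29.8 + 25.5 + 35.8 + 30.5
Sum = 274.3 mm
Mean = 274.3 / 8 = 34.29 mm

34.29 mm


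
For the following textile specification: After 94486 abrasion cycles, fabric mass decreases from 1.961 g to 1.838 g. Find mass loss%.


Formula: Mass loss% = ((m_before - m_after) / m_before) * 100
Step 1: Mass loss = 1.961 - 1.838 = 0.123 g
Step 2: Ratio = 0.123 / 1.961 = 0.0627231
Step 3: Mass loss% = 0.0627231 * 100 = 6.27231% ≈ 6.27%

6.27%


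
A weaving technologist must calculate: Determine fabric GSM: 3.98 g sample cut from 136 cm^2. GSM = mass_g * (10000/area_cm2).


Formula: GSM = mass_g / area_m2
Step 1: Convert area: 136 cm^2 = 136 / 10000 = 0.0136 m^2
Step 2: GSM = 3.98 g / 0.0136 m^2 = 292.6 g/m^2

292.6 g/m^2


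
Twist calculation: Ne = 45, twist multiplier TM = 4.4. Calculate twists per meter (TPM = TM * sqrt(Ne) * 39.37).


Formula: TPM = TM * sqrt(Ne) * 39.37
Step 1: sqrt(Ne) = sqrt(45) = 6.7082
Step 2: TM * sqrt(Ne) = 4.4 * 6.7082 = 29.5161
Step 3: TPM = 29.5161 * 39.37 = 1162 twists/m

1162 twists/m


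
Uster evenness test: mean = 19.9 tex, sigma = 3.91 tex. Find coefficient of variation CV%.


Formula: CV% = (standard deviation / mean) * 100
Step 1: Ratio = 3.91 / 19.9 = 0.196482
Step 2: CV% = 0.196482 * 100 = 19.6482% ≈ 19.6%

19.6%


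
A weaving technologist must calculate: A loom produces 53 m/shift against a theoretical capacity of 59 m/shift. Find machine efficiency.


Formula: Efficiency% = (Actual output / Theoretical output) * 100
Efficiency% = (53 / 59) * 100
Efficiency% = 0.898305 * 100 = 89.8305% ≈ 89.8%

89.8%


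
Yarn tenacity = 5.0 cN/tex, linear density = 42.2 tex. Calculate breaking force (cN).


Formula: Breaking force = Tenacity * Linear density
F = 5.0 cN/tex * 42.2 tex
F = 211.00 cN

211.00 cN


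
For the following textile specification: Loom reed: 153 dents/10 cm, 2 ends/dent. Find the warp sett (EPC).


Formula: EPC = (dents per 10 cm * ends per dent) / 10
Step 1: Total ends per 10 cm = 153 * 2 = 306
Step 2: EPC = 306 / 10 = 30.6 ends/cm

30.6 ends/cm


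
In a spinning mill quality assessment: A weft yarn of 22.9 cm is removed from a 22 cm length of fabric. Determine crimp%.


Formula: Crimp% = ((L_yarn - L_fabric) / L_fabric) * 100
Step 1: Extension = 22.9 - 22 = 0.9 cm
Step 2: Crimp% = (0.9 / 22) * 100
Step 3: Crimp% = 0.040909 * 100 = 4.0909% ≈ 4.1%

4.1%


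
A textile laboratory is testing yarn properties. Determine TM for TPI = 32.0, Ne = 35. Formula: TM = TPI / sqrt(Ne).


Formula: TM = TPI / sqrt(Ne)
Step 1: sqrt(Ne) = sqrt(35) = 5.9161
Step 2: TM = 32.0 / 5.9161 = 5.41

5.41 TM


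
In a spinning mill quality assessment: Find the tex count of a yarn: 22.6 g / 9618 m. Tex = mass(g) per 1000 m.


Formula: Tex = (mass_g / length_m) * 1000
Substituting: Tex = (22.6 / 9618) * 1000
Intermediate: 22.6 / 9618 = 0.00234976 g/m
Tex = 0.00234976 * 1000 = 2.35 tex

2.35 tex


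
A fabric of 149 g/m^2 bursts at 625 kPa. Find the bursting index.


Formula: Bursting Index = Bursting Strength / Fabric GSM
BI = 625 kPa / 149 g/m^2
BI = 4.195 kPa/(g/m^2)

4.195 kPa/(g/m^2)


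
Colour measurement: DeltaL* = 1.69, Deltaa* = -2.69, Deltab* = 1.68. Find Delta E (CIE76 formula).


Formula: Delta E = sqrt(dL*^2 + da*^2 + db*^2)
Step 1: dL*^2 = 1.69^2 = 2.8561
Step 2: da*^2 = (-2.69)^2 = 7.2361
Step 3: db*^2 = 1.68^2 = 2.8224
Step 4: Sum = 2.8561 + 7.2361 + 2.8224 = 12.9146
Step 5: Delta E = sqrt(12.9146) = 3.59

3.59 Delta E


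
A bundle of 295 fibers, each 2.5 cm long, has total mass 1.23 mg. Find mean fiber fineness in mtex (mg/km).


Formula: fineness (mtex) = mass (mg) / total length (km) = (mass_mg / total_length_m) * 1000
Step 1: Convert fiber length: 2.5 cm = 0.025 m
Step 2: Total fiber length = 295 * 0.025 = 7.375 m
Step 3: Linear density = 1.23 mg / 7.375 m = 0.1668 mg/m
Step 4: fineness = 0.1668 * 1000 = 166.8 mtex

166.8 mtex


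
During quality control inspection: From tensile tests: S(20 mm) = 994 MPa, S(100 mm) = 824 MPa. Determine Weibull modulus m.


Formula: m = ln(L1/L2) / ln(S2/S1)
Step 1: ln(L1/L2) = ln(20/100) = -1.60944
Step 2: S2/S1 = 824/994 = 0.82897
Step 3: ln(S2/S1) = ln(0.82897) = -0.18757
Step 4: m = -1.60944 / -0.18757 = 8.58

8.58 (Weibull m)


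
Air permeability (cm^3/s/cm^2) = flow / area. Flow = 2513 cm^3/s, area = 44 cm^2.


Formula: Air Permeability = Airflow / Test Area
AP = 2513 cm^3/s / 44 cm^2
AP = 57.1 cm^3/s/cm^2

57.1 cm^3/s/cm^2


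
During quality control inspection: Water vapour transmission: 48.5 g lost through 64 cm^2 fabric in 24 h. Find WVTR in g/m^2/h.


Formula: WVTR = mass_loss / (area * time)
Step 1: Convert area: 64 cm^2 = 0.0064 m^2
Step 2: WVTR = 48.5 g / (0.0064 m^2 * 24 h)
Step 3: WVTR = 48.5 / 0.1536 = 315.8 g/m^2/h

315.8 g/m^2/h


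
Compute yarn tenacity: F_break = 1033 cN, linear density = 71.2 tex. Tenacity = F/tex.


Formula: Tenacity = Breaking force / Linear density
Tenacity = 1033 cN / 71.2 tex
Tenacity = 14.51 cN/tex

14.51 cN/tex


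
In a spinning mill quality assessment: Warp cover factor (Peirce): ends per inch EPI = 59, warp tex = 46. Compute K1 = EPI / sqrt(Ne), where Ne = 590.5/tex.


Formula: K1 = EPI / sqrt(Ne), with Ne = 590.5 / tex_warp
Step 1: Ne = 590.5 / 46 = 12.837
Step 2: sqrt(Ne) = sqrt(12.837) = 3.5829
Step 3: K1 = 59 / 3.5829 = 16.5

16.5


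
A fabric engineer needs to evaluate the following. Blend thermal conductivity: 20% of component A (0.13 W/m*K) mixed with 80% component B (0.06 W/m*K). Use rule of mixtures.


Formula: Blend property = (fraction_A * property_A) + (fraction_B * property_B)
Step 1: Contribution A = 20/100 * 0.13 W/m*K = 0.026 W/m*K
Step 2: Contribution B = 80/100 * 0.06 W/m*K = 0.048 W/m*K
Step 3: Blend thermal conductivity = 0.026 + 0.048 = 0.074 W/m*K

0.074 W/m*K


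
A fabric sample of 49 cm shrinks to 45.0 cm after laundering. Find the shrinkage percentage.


Formula: Shrinkage% = ((L_before - L_after) / L_before) * 100
Step 1: Shrinkage = 49 - 45.0 = 4.0 cm
Step 2: Shrinkage% = (4.0 / 49) * 100
Step 3: Shrinkage% = 0.081633 * 100 = 8.1633% ≈ 8.2%

8.2%


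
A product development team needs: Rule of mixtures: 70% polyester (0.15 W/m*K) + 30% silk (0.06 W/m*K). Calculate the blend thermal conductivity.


Formula: Blend property = (fraction_A * property_A) + (fraction_B * property_B)
Step 1: Contribution A = 70/100 * 0.15 W/m*K = 0.105 W/m*K
Step 2: Contribution B = 30/100 * 0.06 W/m*K = 0.018 W/m*K
Step 3: Blend thermal conductivity = 0.105 + 0.018 = 0.123 W/m*K

0.123 W/m*K


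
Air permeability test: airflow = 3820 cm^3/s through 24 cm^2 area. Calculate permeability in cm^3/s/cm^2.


Formula: Air Permeability = Airflow / Test Area
AP = 3820 cm^3/s / 24 cm^2
AP = 159.2 cm^3/s/cm^2

159.2 cm^3/s/cm^2


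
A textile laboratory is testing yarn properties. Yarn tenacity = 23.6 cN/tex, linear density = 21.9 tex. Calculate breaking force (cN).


Formula: Breaking force = Tenacity * Linear density
F = 23.6 cN/tex * 21.9 tex
F = 516.84 cN

516.84 cN


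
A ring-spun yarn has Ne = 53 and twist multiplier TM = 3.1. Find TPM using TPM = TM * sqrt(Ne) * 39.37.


Formula: TPM = TM * sqrt(Ne) * 39.37
Step 1: sqrt(Ne) = sqrt(53) = 7.2801
Step 2: TM * sqrt(Ne) = 3.1 * 7.2801 = 22.5683
Step 3: TPM = 22.5683 * 39.37 = 889 twists/m

889 twists/m


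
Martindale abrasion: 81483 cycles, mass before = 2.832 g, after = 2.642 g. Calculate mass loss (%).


Formula: Mass loss% = ((m_before - m_after) / m_before) * 100
Step 1: Mass loss = 2.832 - 2.642 = 0.19 g
Step 2: Ratio = 0.19 / 2.832 = 0.0670904
Step 3: Mass loss% = 0.0670904 * 100 = 6.70904% ≈ 6.71%

6.71%


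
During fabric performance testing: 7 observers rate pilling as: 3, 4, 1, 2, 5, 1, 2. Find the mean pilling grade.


Formula: Mean = sum / count
Sum = 3 + 4 + 1 + 2 + 5 + 1 + 2 = 18
Mean = 18 / 7 = 2.6

2.6


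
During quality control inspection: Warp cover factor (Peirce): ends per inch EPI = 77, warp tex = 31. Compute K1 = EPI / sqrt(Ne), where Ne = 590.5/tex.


Formula: K1 = EPI / sqrt(Ne), with Ne = 590.5 / tex_warp
Step 1: Ne = 590.5 / 31 = 19.048
Step 2: sqrt(Ne) = sqrt(19.048) = 4.3644
Step 3: K1 = 77 / 4.3644 = 17.6

17.6


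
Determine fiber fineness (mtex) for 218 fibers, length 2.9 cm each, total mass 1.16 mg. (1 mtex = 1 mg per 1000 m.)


Formula: fineness (mtex) = mass (mg) / total length (km) = (mass_mg / total_length_m) * 1000
Step 1: Convert fiber length: 2.9 cm = 0.029 m
Step 2: Total fiber length = 218 * 0.029 = 6.322 m
Step 3: Linear density = 1.16 mg / 6.322 m = 0.1835 mg/m
Step 4: fineness = 0.1835 * 1000 = 183.5 mtex

183.5 mtex


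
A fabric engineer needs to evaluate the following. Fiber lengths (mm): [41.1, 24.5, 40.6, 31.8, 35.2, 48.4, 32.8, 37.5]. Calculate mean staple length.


Formula: Mean = sum of lengths / count
Sum = 41.1 + 24.5 + 40.6 + 31.8 + 35.2 + 48.4 + 32.8 + 37.5
Sum = 291.9 mm
Mean = 291.9 / 8 = 36.49 mm

36.49 mm


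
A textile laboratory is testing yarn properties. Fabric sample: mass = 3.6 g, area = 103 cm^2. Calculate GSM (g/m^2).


Formula: GSM = mass_g / area_m2
Step 1: Convert area: 103 cm^2 = 103 / 10000 = 0.0103 m^2
Step 2: GSM = 3.6 g / 0.0103 m^2 = 349.5 g/m^2

349.5 g/m^2


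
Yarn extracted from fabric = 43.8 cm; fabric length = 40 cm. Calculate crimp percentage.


Formula: Crimp% = ((L_yarn - L_fabric) / L_fabric) * 100
Step 1: Extension = 43.8 - 40 = 3.8 cm
Step 2: Crimp% = (3.8 / 40) * 100
Step 3: Crimp% = 0.095 * 100 = 9.5%

9.5%


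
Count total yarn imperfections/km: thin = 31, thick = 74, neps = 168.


Formula: Total = thin places + thick places + neps
Total = 31 + 74 + 168
Total = 273 imperfections/km

273 imperfections/km


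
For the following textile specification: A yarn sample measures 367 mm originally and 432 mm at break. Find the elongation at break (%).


Formula: Elongation (%) = ((L_break - L0) / L0) * 100
Step 1: Extension = 432 - 367 = 65 mm
Step 2: Elongation = (65 / 367) * 100
Step 3: Elongation = 0.177112 * 100 = 17.7112% ≈ 17.7%

17.7%


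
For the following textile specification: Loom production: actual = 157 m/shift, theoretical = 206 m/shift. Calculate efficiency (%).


Formula: Efficiency% = (Actual output / Theoretical output) * 100
Efficiency% = (157 / 206) * 100
Efficiency% = 0.762136 * 100 = 76.2136% ≈ 76.2%

76.2%


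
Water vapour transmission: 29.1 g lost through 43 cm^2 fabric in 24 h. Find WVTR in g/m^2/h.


Formula: WVTR = mass_loss / (area * time)
Step 1: Convert area: 43 cm^2 = 0.0043 m^2
Step 2: WVTR = 29.1 g / (0.0043 m^2 * 24 h)
Step 3: WVTR = 29.1 / 0.1032 = 282.0 g/m^2/h

282.0 g/m^2/h


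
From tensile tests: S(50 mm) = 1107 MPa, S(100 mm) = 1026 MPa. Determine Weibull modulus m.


Formula: m = ln(L1/L2) / ln(S2/S1)
Step 1: ln(L1/L2) = ln(50/100) = -0.69315
Step 2: S2/S1 = 1026/1107 = 0.92683
Step 3: ln(S2/S1) = ln(0.92683) = -0.07599
Step 4: m = -0.69315 / -0.07599 = 9.12

9.12 (Weibull m)


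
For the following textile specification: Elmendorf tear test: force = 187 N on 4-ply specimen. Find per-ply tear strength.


Formula: Per-ply strength = Total force / Number of plies
Per-ply = 187 N / 4
Per-ply = 46.75 N

46.75 N


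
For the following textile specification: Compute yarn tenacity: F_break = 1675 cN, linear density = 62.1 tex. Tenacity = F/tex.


Formula: Tenacity = Breaking force / Linear density
Tenacity = 1675 cN / 62.1 tex
Tenacity = 26.97 cN/tex

26.97 cN/tex


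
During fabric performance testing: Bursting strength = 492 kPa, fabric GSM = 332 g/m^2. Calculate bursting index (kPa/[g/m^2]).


Formula: Bursting Index = Bursting Strength / Fabric GSM
BI = 492 kPa / 332 g/m^2
BI = 1.482 kPa/(g/m^2)

1.482 kPa/(g/m^2)


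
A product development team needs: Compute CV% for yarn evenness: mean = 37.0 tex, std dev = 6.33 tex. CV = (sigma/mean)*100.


Formula: CV% = (standard deviation / mean) * 100
Step 1: Ratio = 6.33 / 37.0 = 0.171081
Step 2: CV% = 0.171081 * 100 = 17.1081% ≈ 17.1%

17.1%


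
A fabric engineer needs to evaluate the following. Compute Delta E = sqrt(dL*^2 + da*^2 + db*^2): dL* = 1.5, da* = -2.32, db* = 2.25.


Formula: Delta E = sqrt(dL*^2 + da*^2 + db*^2)
Step 1: dL*^2 = 1.5^2 = 2.25
Step 2: da*^2 = (-2.32)^2 = 5.3824
Step 3: db*^2 = 2.25^2 = 5.0625
Step 4: Sum = 2.25 + 5.3824 + 5.0625 = 12.6949
Step 5: Delta E = sqrt(12.6949) = 3.56

3.56 Delta E


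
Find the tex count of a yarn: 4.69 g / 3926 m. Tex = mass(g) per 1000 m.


Formula: Tex = (mass_g / length_m) * 1000
Substituting: Tex = (4.69 / 3926) * 1000
Intermediate: 4.69 / 3926 = 0.0011946 g/m
Tex = 0.0011946 * 1000 = 1.19 tex

1.19 tex


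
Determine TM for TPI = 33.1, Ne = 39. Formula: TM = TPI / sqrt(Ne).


Formula: TM = TPI / sqrt(Ne)
Step 1: sqrt(Ne) = sqrt(39) = 6.245
Step 2: TM = 33.1 / 6.245 = 5.30

5.30 TM


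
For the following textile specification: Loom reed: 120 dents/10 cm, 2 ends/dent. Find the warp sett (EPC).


Formula: EPC = (dents per 10 cm * ends per dent) / 10
Step 1: Total ends per 10 cm = 120 * 2 = 240
Step 2: EPC = 240 / 10 = 24.0 ends/cm

24.0 ends/cm


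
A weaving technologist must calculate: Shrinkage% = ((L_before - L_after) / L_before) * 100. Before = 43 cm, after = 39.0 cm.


Formula: Shrinkage% = ((L_before - L_after) / L_before) * 100
Step 1: Shrinkage = 43 - 39.0 = 4.0 cm
Step 2: Shrinkage% = (4.0 / 43) * 100
Step 3: Shrinkage% = 0.093023 * 100 = 9.3023% ≈ 9.3%

9.3%


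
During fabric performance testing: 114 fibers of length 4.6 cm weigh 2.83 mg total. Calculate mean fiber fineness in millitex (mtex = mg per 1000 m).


Formula: fineness (mtex) = mass (mg) / total length (km) = (mass_mg / total_length_m) * 1000
Step 1: Convert fiber length: 4.6 cm = 0.046 m
Step 2: Total fiber length = 114 * 0.046 = 5.244 m
Step 3: Linear density = 2.83 mg / 5.244 m = 0.5397 mg/m
Step 4: fineness = 0.5397 * 1000 = 539.7 mtex

539.7 mtex


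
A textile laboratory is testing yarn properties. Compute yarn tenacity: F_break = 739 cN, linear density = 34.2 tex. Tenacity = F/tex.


Formula: Tenacity = Breaking force / Linear density
Tenacity = 739 cN / 34.2 tex
Tenacity = 21.61 cN/tex

21.61 cN/tex


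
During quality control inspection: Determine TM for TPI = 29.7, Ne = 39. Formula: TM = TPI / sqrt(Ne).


Formula: TM = TPI / sqrt(Ne)
Step 1: sqrt(Ne) = sqrt(39) = 6.245
Step 2: TM = 29.7 / 6.245 = 4.76

4.76 TM


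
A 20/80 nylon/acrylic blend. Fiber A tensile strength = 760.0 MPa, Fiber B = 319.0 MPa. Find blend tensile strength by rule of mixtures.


Formula: Blend property = (fraction_A * property_A) + (fraction_B * property_B)
Step 1: Contribution A = 20/100 * 760.0 MPa = 152.0 MPa
Step 2: Contribution B = 80/100 * 319.0 MPa = 255.2 MPa
Step 3: Blend tensile strength = 152.0 + 255.2 = 407.2 MPa

407.2 MPa
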